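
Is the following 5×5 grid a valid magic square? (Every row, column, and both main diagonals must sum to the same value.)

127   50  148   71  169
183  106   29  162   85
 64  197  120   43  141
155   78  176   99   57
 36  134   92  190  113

Yes

Row 1: 127 + 50 + 148 + 71 + 169 = 565.
Row 2: 183 + 106 + 29 + 162 + 85 = 565.
Row 3: 64 + 197 + 120 + 43 + 141 = 565.
Row 4: 155 + 78 + 176 + 99 + 57 = 565.
Row 5: 36 + 134 + 92 + 190 + 113 = 565.
Column 1: 127 + 183 + 64 + 155 + 36 = 565.
Column 2: 50 + 106 + 197 + 78 + 134 = 565.
Column 3: 148 + 29 + 120 + 176 + 92 = 565.
Column 4: 71 + 162 + 43 + 99 + 190 = 565.
Column 5: 169 + 85 + 141 + 57 + 113 = 565.
Main diagonal: 127 + 106 + 120 + 99 + 113 = 565.
Anti-diagonal: 169 + 162 + 120 + 78 + 36 = 565.
All lines sum to 565.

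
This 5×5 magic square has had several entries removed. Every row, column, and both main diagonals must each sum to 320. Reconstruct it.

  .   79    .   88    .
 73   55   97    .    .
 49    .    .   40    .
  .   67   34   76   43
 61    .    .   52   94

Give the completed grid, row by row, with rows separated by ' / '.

The remaining cell in row 4 is (4,1) = 320 − 220 = 100.
Column 1: 73 + 49 + 100 + 61 + ? = 320, so (1,1) = 37.
Column 4: 88 + 40 + 76 + 52 + ? = 320, so (2,4) = 64.
Main diagonal needs 320; the known cells sum to 262, so (3,3) = 58.
Anti-diagonal: 64 + 58 + 67 + 61 + ? = 320, so (1,5) = 70.
From row 1, 320 − (37 + 79 + 88 + 70) gives (1,3) = 46.
Row 2 needs 320; the known cells sum to 289, so (2,5) = 31.
Column 3 needs 320; the known cells sum to 235, so (5,3) = 85.
Column 5: 70 + 31 + 43 + 94 + ? = 320, so (3,5) = 82.
Row 3: 49 + 58 + 40 + 82 + ? = 320, so (3,2) = 91.
Row 5: 61 + 85 + 52 + 94 + ? = 320, so (5,2) = 28.

37 79 46 88 70 / 73 55 97 64 31 / 49 91 58 40 82 / 100 67 34 76 43 / 61 28 85 52 94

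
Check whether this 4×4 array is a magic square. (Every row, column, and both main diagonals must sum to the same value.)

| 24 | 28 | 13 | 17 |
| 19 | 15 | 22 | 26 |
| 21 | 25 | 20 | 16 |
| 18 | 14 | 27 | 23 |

Yes

Row 1: 24 + 28 + 13 + 17 = 82.
Row 2: 19 + 15 + 22 + 26 = 82.
Row 3: 21 + 25 + 20 + 16 = 82.
Row 4: 18 + 14 + 27 + 23 = 82.
Column 1: 24 + 19 + 21 + 18 = 82.
Column 2: 28 + 15 + 25 + 14 = 82.
Column 3: 13 + 22 + 20 + 27 = 82.
Column 4: 17 + 26 + 16 + 23 = 82.
Main diagonal: 24 + 15 + 20 + 23 = 82.
Anti-diagonal: 17 + 22 + 25 + 18 = 82.
All lines sum to 82.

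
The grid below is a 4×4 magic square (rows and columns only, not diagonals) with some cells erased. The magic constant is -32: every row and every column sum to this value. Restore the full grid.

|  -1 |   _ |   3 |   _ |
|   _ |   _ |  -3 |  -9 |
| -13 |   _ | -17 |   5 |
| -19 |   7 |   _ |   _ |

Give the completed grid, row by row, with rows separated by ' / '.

-1 -11 3 -23 / 1 -21 -3 -9 / -13 -7 -17 5 / -19 7 -15 -5

Row 3 must total -32; the given cells sum to -25, so (3,2) = -7.
Column 1 must total -32; the given cells sum to -33, so (2,1) = 1.
From column 3, -32 − (3 + (-3) + (-17)) gives (4,3) = -15.
Row 2 must total -32; the given cells sum to -11, so (2,2) = -21.
Using row 4: -19 + 7 + (-15) + ? → (4,4) = -32 − (-27) = -5.
From column 2, -32 − (-21 + (-7) + 7) gives (1,2) = -11.
Column 4: -9 + 5 + (-5) + ? = -32, so (1,4) = -23.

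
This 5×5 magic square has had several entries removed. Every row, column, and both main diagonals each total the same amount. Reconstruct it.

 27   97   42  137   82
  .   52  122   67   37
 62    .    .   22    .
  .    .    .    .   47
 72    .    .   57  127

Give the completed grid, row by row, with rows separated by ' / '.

Row 1 is already complete: 27 + 97 + 42 + 137 + 82 = 385, so that is the magic constant.
Using row 2: 52 + 122 + 67 + 37 + ? → (2,1) = 385 − 278 = 107.
Column 1: 27 + 107 + 62 + 72 + ? = 385, so (4,1) = 117.
Column 4: 137 + 67 + 22 + 57 + ? = 385, so (4,4) = 102.
Column 5 needs 385; the known cells sum to 293, so (3,5) = 92.
Main diagonal must total 385; the given cells sum to 308, so (3,3) = 77.
The remaining cell in anti-diagonal is (4,2) = 385 − 298 = 87.
Row 3 must total 385; the given cells sum to 253, so (3,2) = 132.
Row 4 must total 385; the given cells sum to 353, so (4,3) = 32.
Using column 2: 97 + 52 + 132 + 87 + ? → (5,2) = 385 − 368 = 17.
Using column 3: 42 + 122 + 77 + 32 + ? → (5,3) = 385 − 273 = 112.

27 97 42 137 82 / 107 52 122 67 37 / 62 132 77 22 92 / 117 87 32 102 47 / 72 17 112 57 127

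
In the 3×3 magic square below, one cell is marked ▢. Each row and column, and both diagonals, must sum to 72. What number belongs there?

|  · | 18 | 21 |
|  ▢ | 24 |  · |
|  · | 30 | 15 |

12

Row 1 needs 72; the known cells sum to 39, so (1,1) = 33.
Using row 3: 30 + 15 + ? → (3,1) = 72 − 45 = 27.
Column 1 needs 72; the known cells sum to 60, so (2,1) = 12.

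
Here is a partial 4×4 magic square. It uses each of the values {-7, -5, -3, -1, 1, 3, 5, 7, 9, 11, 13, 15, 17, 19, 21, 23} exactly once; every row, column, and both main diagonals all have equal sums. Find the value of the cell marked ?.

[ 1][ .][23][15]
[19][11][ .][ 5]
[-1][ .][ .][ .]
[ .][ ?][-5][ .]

21

The 16 entries sum to 128, so each line sums to 128/4 = 32.
Row 1 needs 32; the known cells sum to 39, so (1,2) = -7.
Using row 2: 19 + 11 + 5 + ? → (2,3) = 32 − 35 = -3.
The remaining cell in column 1 is (4,1) = 32 − 19 = 13.
Column 3 needs 32; the known cells sum to 15, so (3,3) = 17.
Main diagonal: 1 + 11 + 17 + ? = 32, so (4,4) = 3.
Anti-diagonal must total 32; the given cells sum to 25, so (3,2) = 7.
Row 3 needs 32; the known cells sum to 23, so (3,4) = 9.
Row 4: 13 + (-5) + 3 + ? = 32, so (4,2) = 21.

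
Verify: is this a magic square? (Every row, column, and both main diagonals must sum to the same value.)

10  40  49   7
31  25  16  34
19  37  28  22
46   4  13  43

Row 1: 10 + 40 + 49 + 7 = 106.
Row 2: 31 + 25 + 16 + 34 = 106.
Row 3: 19 + 37 + 28 + 22 = 106.
Row 4: 46 + 4 + 13 + 43 = 106.
Column 1: 10 + 31 + 19 + 46 = 106.
Column 2: 40 + 25 + 37 + 4 = 106.
Column 3: 49 + 16 + 28 + 13 = 106.
Column 4: 7 + 34 + 22 + 43 = 106.
Main diagonal: 10 + 25 + 28 + 43 = 106.
Anti-diagonal: 7 + 16 + 37 + 46 = 106.
All lines sum to 106.

Yes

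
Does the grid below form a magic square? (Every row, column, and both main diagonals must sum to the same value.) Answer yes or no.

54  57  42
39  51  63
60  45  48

Yes

Row 1: 54 + 57 + 42 = 153.
Row 2: 39 + 51 + 63 = 153.
Row 3: 60 + 45 + 48 = 153.
Column 1: 54 + 39 + 60 = 153.
Column 2: 57 + 51 + 45 = 153.
Column 3: 42 + 63 + 48 = 153.
Main diagonal: 54 + 51 + 48 = 153.
Anti-diagonal: 42 + 51 + 60 = 153.
All lines sum to 153.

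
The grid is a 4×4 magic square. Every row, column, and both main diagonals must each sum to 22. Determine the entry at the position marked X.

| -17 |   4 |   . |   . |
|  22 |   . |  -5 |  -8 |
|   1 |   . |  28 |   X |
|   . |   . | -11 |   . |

The remaining cell in row 2 is (2,2) = 22 − 9 = 13.
Using column 1: -17 + 22 + 1 + ? → (4,1) = 22 − 6 = 16.
Column 3: -5 + 28 + (-11) + ? = 22, so (1,3) = 10.
Main diagonal needs 22; the known cells sum to 24, so (4,4) = -2.
The remaining cell in row 1 is (1,4) = 22 − (-3) = 25.
Row 4 must total 22; the given cells sum to 3, so (4,2) = 19.
Column 2 needs 22; the known cells sum to 36, so (3,2) = -14.
Column 4 needs 22; the known cells sum to 15, so (3,4) = 7.

7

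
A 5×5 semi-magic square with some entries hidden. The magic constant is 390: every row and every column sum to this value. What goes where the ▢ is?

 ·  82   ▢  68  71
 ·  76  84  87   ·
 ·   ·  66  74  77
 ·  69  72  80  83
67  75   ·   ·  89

90

From row 4, 390 − (69 + 72 + 80 + 83) gives (4,1) = 86.
The remaining cell in column 2 is (3,2) = 390 − 302 = 88.
Column 4 needs 390; the known cells sum to 309, so (5,4) = 81.
From column 5, 390 − (71 + 77 + 83 + 89) gives (2,5) = 70.
Row 2 needs 390; the known cells sum to 317, so (2,1) = 73.
Row 3 needs 390; the known cells sum to 305, so (3,1) = 85.
Row 5: 67 + 75 + 81 + 89 + ? = 390, so (5,3) = 78.
The remaining cell in column 1 is (1,1) = 390 − 311 = 79.
Using column 3: 84 + 66 + 72 + 78 + ? → (1,3) = 390 − 300 = 90.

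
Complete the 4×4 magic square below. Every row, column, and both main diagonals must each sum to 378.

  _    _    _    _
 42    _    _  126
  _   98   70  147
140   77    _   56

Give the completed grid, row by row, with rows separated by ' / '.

133 84 112 49 / 42 119 91 126 / 63 98 70 147 / 140 77 105 56

Row 3: 98 + 70 + 147 + ? = 378, so (3,1) = 63.
Row 4 needs 378; the known cells sum to 273, so (4,3) = 105.
Column 1: 42 + 63 + 140 + ? = 378, so (1,1) = 133.
Column 4: 126 + 147 + 56 + ? = 378, so (1,4) = 49.
From main diagonal, 378 − (133 + 70 + 56) gives (2,2) = 119.
Anti-diagonal needs 378; the known cells sum to 287, so (2,3) = 91.
Using column 2: 119 + 98 + 77 + ? → (1,2) = 378 − 294 = 84.
The remaining cell in column 3 is (1,3) = 378 − 266 = 112.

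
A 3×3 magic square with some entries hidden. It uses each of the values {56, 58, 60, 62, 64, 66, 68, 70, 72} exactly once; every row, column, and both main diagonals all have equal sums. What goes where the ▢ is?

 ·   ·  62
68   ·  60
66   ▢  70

56

The 9 entries sum to 576, so each line sums to 576/3 = 192.
Using row 2: 68 + 60 + ? → (2,2) = 192 − 128 = 64.
Row 3: 66 + 70 + ? = 192, so (3,2) = 56.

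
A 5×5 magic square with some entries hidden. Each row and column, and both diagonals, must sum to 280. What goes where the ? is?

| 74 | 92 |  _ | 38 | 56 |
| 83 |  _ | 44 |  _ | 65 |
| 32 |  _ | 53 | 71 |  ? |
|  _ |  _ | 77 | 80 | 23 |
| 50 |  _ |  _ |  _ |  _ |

Using row 1: 74 + 92 + 38 + 56 + ? → (1,3) = 280 − 260 = 20.
Column 1 needs 280; the known cells sum to 239, so (4,1) = 41.
Column 3 must total 280; the given cells sum to 194, so (5,3) = 86.
Row 4 needs 280; the known cells sum to 221, so (4,2) = 59.
Anti-diagonal needs 280; the known cells sum to 218, so (2,4) = 62.
Using row 2: 83 + 44 + 62 + 65 + ? → (2,2) = 280 − 254 = 26.
Using column 4: 38 + 62 + 71 + 80 + ? → (5,4) = 280 − 251 = 29.
Using main diagonal: 74 + 26 + 53 + 80 + ? → (5,5) = 280 − 233 = 47.
Row 5 must total 280; the given cells sum to 212, so (5,2) = 68.
From column 2, 280 − (92 + 26 + 59 + 68) gives (3,2) = 35.
Column 5 needs 280; the known cells sum to 191, so (3,5) = 89.

89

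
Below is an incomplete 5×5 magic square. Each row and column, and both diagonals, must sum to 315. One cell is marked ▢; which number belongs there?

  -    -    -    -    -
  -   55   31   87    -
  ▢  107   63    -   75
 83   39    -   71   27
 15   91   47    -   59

51

From row 4, 315 − (83 + 39 + 71 + 27) gives (4,3) = 95.
Row 5: 15 + 91 + 47 + 59 + ? = 315, so (5,4) = 103.
Column 2 needs 315; the known cells sum to 292, so (1,2) = 23.
The remaining cell in column 3 is (1,3) = 315 − 236 = 79.
Main diagonal needs 315; the known cells sum to 248, so (1,1) = 67.
Using anti-diagonal: 87 + 63 + 39 + 15 + ? → (1,5) = 315 − 204 = 111.
Row 1 must total 315; the given cells sum to 280, so (1,4) = 35.
Using column 4: 35 + 87 + 71 + 103 + ? → (3,4) = 315 − 296 = 19.
From column 5, 315 − (111 + 75 + 27 + 59) gives (2,5) = 43.
Row 2 needs 315; the known cells sum to 216, so (2,1) = 99.
Using row 3: 107 + 63 + 19 + 75 + ? → (3,1) = 315 − 264 = 51.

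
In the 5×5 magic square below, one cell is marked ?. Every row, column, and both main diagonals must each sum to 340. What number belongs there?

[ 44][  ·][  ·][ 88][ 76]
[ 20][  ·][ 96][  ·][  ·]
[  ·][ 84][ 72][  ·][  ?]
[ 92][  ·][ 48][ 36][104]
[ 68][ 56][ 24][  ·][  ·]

Using row 4: 92 + 48 + 36 + 104 + ? → (4,2) = 340 − 280 = 60.
Column 1 must total 340; the given cells sum to 224, so (3,1) = 116.
Column 3 must total 340; the given cells sum to 240, so (1,3) = 100.
Anti-diagonal must total 340; the given cells sum to 276, so (2,4) = 64.
From row 1, 340 − (44 + 100 + 88 + 76) gives (1,2) = 32.
Column 2 must total 340; the given cells sum to 232, so (2,2) = 108.
Main diagonal needs 340; the known cells sum to 260, so (5,5) = 80.
Row 2 must total 340; the given cells sum to 288, so (2,5) = 52.
Using row 5: 68 + 56 + 24 + 80 + ? → (5,4) = 340 − 228 = 112.
Column 4 must total 340; the given cells sum to 300, so (3,4) = 40.
The remaining cell in column 5 is (3,5) = 340 − 312 = 28.

28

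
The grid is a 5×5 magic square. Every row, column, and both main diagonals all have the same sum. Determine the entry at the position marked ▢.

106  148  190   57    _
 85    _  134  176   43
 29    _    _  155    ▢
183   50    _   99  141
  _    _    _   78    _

197

Column 4 is complete and sums to 565; that is the magic constant.
Row 1 needs 565; the known cells sum to 501, so (1,5) = 64.
Row 2 must total 565; the given cells sum to 438, so (2,2) = 127.
Row 4: 183 + 50 + 99 + 141 + ? = 565, so (4,3) = 92.
The remaining cell in column 1 is (5,1) = 565 − 403 = 162.
Anti-diagonal must total 565; the given cells sum to 452, so (3,3) = 113.
Using column 3: 190 + 134 + 113 + 92 + ? → (5,3) = 565 − 529 = 36.
The remaining cell in main diagonal is (5,5) = 565 − 445 = 120.
Using row 5: 162 + 36 + 78 + 120 + ? → (5,2) = 565 − 396 = 169.
Column 2 needs 565; the known cells sum to 494, so (3,2) = 71.
Column 5 needs 565; the known cells sum to 368, so (3,5) = 197.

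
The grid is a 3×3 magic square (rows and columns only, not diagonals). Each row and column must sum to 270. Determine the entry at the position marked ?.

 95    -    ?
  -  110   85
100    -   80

Row 2: 110 + 85 + ? = 270, so (2,1) = 75.
From row 3, 270 − (100 + 80) gives (3,2) = 90.
The remaining cell in column 2 is (1,2) = 270 − 200 = 70.
From column 3, 270 − (85 + 80) gives (1,3) = 105.

105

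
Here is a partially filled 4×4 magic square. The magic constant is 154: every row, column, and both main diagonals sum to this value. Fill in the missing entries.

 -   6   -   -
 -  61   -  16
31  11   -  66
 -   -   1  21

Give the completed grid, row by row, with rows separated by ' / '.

26 6 71 51 / 41 61 36 16 / 31 11 46 66 / 56 76 1 21

Row 3: 31 + 11 + 66 + ? = 154, so (3,3) = 46.
Column 2: 6 + 61 + 11 + ? = 154, so (4,2) = 76.
Using column 4: 16 + 66 + 21 + ? → (1,4) = 154 − 103 = 51.
The remaining cell in main diagonal is (1,1) = 154 − 128 = 26.
The remaining cell in row 1 is (1,3) = 154 − 83 = 71.
Row 4: 76 + 1 + 21 + ? = 154, so (4,1) = 56.
Column 1 needs 154; the known cells sum to 113, so (2,1) = 41.
Column 3 must total 154; the given cells sum to 118, so (2,3) = 36.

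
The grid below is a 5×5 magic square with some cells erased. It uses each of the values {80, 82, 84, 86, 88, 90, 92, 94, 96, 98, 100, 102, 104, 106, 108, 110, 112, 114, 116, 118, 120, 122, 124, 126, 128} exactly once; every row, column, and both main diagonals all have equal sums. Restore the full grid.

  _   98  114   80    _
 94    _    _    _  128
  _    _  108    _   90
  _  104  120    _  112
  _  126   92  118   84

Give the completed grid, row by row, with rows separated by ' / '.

The 25 entries sum to 2600, so each line sums to 2600/5 = 520.
The remaining cell in row 5 is (5,1) = 520 − 420 = 100.
The remaining cell in column 3 is (2,3) = 520 − 434 = 86.
The remaining cell in column 5 is (1,5) = 520 − 414 = 106.
Anti-diagonal must total 520; the given cells sum to 418, so (2,4) = 102.
From row 1, 520 − (98 + 114 + 80 + 106) gives (1,1) = 122.
Row 2 needs 520; the known cells sum to 410, so (2,2) = 110.
Column 2 must total 520; the given cells sum to 438, so (3,2) = 82.
Main diagonal must total 520; the given cells sum to 424, so (4,4) = 96.
Row 4: 104 + 120 + 96 + 112 + ? = 520, so (4,1) = 88.
The remaining cell in column 1 is (3,1) = 520 − 404 = 116.
From column 4, 520 − (80 + 102 + 96 + 118) gives (3,4) = 124.

122 98 114 80 106 / 94 110 86 102 128 / 116 82 108 124 90 / 88 104 120 96 112 / 100 126 92 118 84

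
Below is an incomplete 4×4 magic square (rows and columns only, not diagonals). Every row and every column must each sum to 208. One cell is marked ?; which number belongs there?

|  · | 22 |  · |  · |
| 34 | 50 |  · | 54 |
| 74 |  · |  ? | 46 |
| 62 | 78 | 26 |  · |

From row 2, 208 − (34 + 50 + 54) gives (2,3) = 70.
The remaining cell in row 4 is (4,4) = 208 − 166 = 42.
From column 1, 208 − (34 + 74 + 62) gives (1,1) = 38.
Column 2 must total 208; the given cells sum to 150, so (3,2) = 58.
Column 4: 54 + 46 + 42 + ? = 208, so (1,4) = 66.
From row 1, 208 − (38 + 22 + 66) gives (1,3) = 82.
Row 3 must total 208; the given cells sum to 178, so (3,3) = 30.

30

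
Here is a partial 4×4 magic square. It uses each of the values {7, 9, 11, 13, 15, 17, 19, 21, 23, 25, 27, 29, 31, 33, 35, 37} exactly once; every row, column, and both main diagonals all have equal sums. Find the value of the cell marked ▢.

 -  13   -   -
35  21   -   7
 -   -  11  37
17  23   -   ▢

29

The 16 entries sum to 352, so each line sums to 352/4 = 88.
Row 2 needs 88; the known cells sum to 63, so (2,3) = 25.
The remaining cell in column 2 is (3,2) = 88 − 57 = 31.
Anti-diagonal must total 88; the given cells sum to 73, so (1,4) = 15.
From row 3, 88 − (31 + 11 + 37) gives (3,1) = 9.
Column 1 must total 88; the given cells sum to 61, so (1,1) = 27.
Column 4 needs 88; the known cells sum to 59, so (4,4) = 29.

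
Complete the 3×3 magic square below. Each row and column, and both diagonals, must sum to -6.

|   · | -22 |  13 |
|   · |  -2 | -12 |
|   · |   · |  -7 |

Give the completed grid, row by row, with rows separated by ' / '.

Row 1: -22 + 13 + ? = -6, so (1,1) = 3.
Row 2 needs -6; the known cells sum to -14, so (2,1) = 8.
Column 1 must total -6; the given cells sum to 11, so (3,1) = -17.
From column 2, -6 − (-22 + (-2)) gives (3,2) = 18.

3 -22 13 / 8 -2 -12 / -17 18 -7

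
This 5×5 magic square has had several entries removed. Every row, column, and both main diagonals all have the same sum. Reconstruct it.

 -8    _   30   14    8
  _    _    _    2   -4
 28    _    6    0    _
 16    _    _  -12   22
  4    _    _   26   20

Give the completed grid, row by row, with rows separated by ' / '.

-8 -14 30 14 8 / -10 24 18 2 -4 / 28 12 6 0 -16 / 16 10 -6 -12 22 / 4 -2 -18 26 20

Column 4 is already complete: 14 + 2 + 0 + -12 + 26 = 30, so that is the magic constant.
The remaining cell in row 1 is (1,2) = 30 − 44 = -14.
Column 1 needs 30; the known cells sum to 40, so (2,1) = -10.
The remaining cell in column 5 is (3,5) = 30 − 46 = -16.
The remaining cell in main diagonal is (2,2) = 30 − 6 = 24.
The remaining cell in anti-diagonal is (4,2) = 30 − 20 = 10.
Row 2 must total 30; the given cells sum to 12, so (2,3) = 18.
The remaining cell in row 3 is (3,2) = 30 − 18 = 12.
Using row 4: 16 + 10 + (-12) + 22 + ? → (4,3) = 30 − 36 = -6.
The remaining cell in column 2 is (5,2) = 30 − 32 = -2.
The remaining cell in column 3 is (5,3) = 30 − 48 = -18.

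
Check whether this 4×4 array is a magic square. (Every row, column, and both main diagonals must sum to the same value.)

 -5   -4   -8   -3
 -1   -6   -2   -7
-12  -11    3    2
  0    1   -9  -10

Row 1: -5 + (-4) + (-8) + (-3) = -20.
Row 2: -1 + (-6) + (-2) + (-7) = -16.
Row 3: -12 + (-11) + 3 + 2 = -18.
Row 4: 0 + 1 + (-9) + (-10) = -18.
Column 1: -5 + (-1) + (-12) + 0 = -18.
Column 2: -4 + (-6) + (-11) + 1 = -20.
Column 3: -8 + (-2) + 3 + (-9) = -16.
Column 4: -3 + (-7) + 2 + (-10) = -18.
Main diagonal: -5 + (-6) + 3 + (-10) = -18.
Anti-diagonal: -3 + (-2) + (-11) + 0 = -16.

No — column 2 sums to -20 but column 4 sums to -18.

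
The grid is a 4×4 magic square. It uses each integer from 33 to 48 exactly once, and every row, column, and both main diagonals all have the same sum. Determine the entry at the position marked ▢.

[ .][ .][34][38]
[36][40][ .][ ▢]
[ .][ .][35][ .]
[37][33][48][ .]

41

The entries are 33 through 48, which sum to 648, so each line sums to 648/4 = 162.
Row 4: 37 + 33 + 48 + ? = 162, so (4,4) = 44.
The remaining cell in column 3 is (2,3) = 162 − 117 = 45.
Using main diagonal: 40 + 35 + 44 + ? → (1,1) = 162 − 119 = 43.
From anti-diagonal, 162 − (38 + 45 + 37) gives (3,2) = 42.
Row 1 must total 162; the given cells sum to 115, so (1,2) = 47.
Row 2: 36 + 40 + 45 + ? = 162, so (2,4) = 41.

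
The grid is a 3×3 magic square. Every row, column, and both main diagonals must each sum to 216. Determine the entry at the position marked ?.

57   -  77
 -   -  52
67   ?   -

Using row 1: 57 + 77 + ? → (1,2) = 216 − 134 = 82.
Using column 1: 57 + 67 + ? → (2,1) = 216 − 124 = 92.
From column 3, 216 − (77 + 52) gives (3,3) = 87.
The remaining cell in main diagonal is (2,2) = 216 − 144 = 72.
Row 3: 67 + 87 + ? = 216, so (3,2) = 62.

62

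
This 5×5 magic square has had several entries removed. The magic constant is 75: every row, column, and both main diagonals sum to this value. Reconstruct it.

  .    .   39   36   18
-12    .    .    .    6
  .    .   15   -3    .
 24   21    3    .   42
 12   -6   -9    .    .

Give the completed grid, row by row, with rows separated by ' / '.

0 -18 39 36 18 / -12 45 27 9 6 / 51 33 15 -3 -21 / 24 21 3 -15 42 / 12 -6 -9 48 30

Row 4 must total 75; the given cells sum to 90, so (4,4) = -15.
From column 3, 75 − (39 + 15 + 3 + (-9)) gives (2,3) = 27.
Anti-diagonal: 18 + 15 + 21 + 12 + ? = 75, so (2,4) = 9.
The remaining cell in row 2 is (2,2) = 75 − 30 = 45.
The remaining cell in column 4 is (5,4) = 75 − 27 = 48.
Using row 5: 12 + (-6) + (-9) + 48 + ? → (5,5) = 75 − 45 = 30.
Column 5 must total 75; the given cells sum to 96, so (3,5) = -21.
Main diagonal must total 75; the given cells sum to 75, so (1,1) = 0.
The remaining cell in row 1 is (1,2) = 75 − 93 = -18.
Column 1 needs 75; the known cells sum to 24, so (3,1) = 51.
The remaining cell in column 2 is (3,2) = 75 − 42 = 33.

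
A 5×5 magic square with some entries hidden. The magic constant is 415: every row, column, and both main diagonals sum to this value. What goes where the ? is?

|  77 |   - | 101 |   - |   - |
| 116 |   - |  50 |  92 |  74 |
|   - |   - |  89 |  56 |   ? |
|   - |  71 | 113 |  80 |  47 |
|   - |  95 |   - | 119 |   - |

98

The remaining cell in row 2 is (2,2) = 415 − 332 = 83.
Row 4 needs 415; the known cells sum to 311, so (4,1) = 104.
From column 3, 415 − (101 + 50 + 89 + 113) gives (5,3) = 62.
Column 4: 92 + 56 + 80 + 119 + ? = 415, so (1,4) = 68.
Main diagonal: 77 + 83 + 89 + 80 + ? = 415, so (5,5) = 86.
Row 5 must total 415; the given cells sum to 362, so (5,1) = 53.
Column 1 must total 415; the given cells sum to 350, so (3,1) = 65.
The remaining cell in anti-diagonal is (1,5) = 415 − 305 = 110.
From row 1, 415 − (77 + 101 + 68 + 110) gives (1,2) = 59.
From column 2, 415 − (59 + 83 + 71 + 95) gives (3,2) = 107.
From column 5, 415 − (110 + 74 + 47 + 86) gives (3,5) = 98.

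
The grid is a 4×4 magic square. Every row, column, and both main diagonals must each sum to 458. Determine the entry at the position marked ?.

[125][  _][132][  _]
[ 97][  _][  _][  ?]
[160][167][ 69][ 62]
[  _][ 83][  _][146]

Column 1: 125 + 97 + 160 + ? = 458, so (4,1) = 76.
Main diagonal: 125 + 69 + 146 + ? = 458, so (2,2) = 118.
Row 4: 76 + 83 + 146 + ? = 458, so (4,3) = 153.
The remaining cell in column 2 is (1,2) = 458 − 368 = 90.
Column 3 must total 458; the given cells sum to 354, so (2,3) = 104.
The remaining cell in anti-diagonal is (1,4) = 458 − 347 = 111.
Row 2 needs 458; the known cells sum to 319, so (2,4) = 139.

139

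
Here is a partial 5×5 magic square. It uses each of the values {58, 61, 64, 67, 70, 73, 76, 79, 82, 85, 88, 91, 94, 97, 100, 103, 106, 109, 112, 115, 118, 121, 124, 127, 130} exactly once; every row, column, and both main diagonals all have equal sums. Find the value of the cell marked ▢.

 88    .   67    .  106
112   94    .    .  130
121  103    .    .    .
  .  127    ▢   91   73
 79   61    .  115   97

The 25 entries sum to 2350, so each line sums to 2350/5 = 470.
Row 5 needs 470; the known cells sum to 352, so (5,3) = 118.
Using column 1: 88 + 112 + 121 + 79 + ? → (4,1) = 470 − 400 = 70.
Column 2 must total 470; the given cells sum to 385, so (1,2) = 85.
Column 5: 106 + 130 + 73 + 97 + ? = 470, so (3,5) = 64.
Using main diagonal: 88 + 94 + 91 + 97 + ? → (3,3) = 470 − 370 = 100.
Using anti-diagonal: 106 + 100 + 127 + 79 + ? → (2,4) = 470 − 412 = 58.
Using row 1: 88 + 85 + 67 + 106 + ? → (1,4) = 470 − 346 = 124.
From row 2, 470 − (112 + 94 + 58 + 130) gives (2,3) = 76.
Using row 3: 121 + 103 + 100 + 64 + ? → (3,4) = 470 − 388 = 82.
Row 4: 70 + 127 + 91 + 73 + ? = 470, so (4,3) = 109.

109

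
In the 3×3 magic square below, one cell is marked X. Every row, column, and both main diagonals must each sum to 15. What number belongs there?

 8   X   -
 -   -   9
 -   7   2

3

The remaining cell in row 3 is (3,1) = 15 − 9 = 6.
The remaining cell in column 1 is (2,1) = 15 − 14 = 1.
Using column 3: 9 + 2 + ? → (1,3) = 15 − 11 = 4.
The remaining cell in main diagonal is (2,2) = 15 − 10 = 5.
From row 1, 15 − (8 + 4) gives (1,2) = 3.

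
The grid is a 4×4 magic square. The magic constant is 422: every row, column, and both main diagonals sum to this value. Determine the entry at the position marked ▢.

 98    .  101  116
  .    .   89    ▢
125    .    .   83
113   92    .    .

128

Row 1: 98 + 101 + 116 + ? = 422, so (1,2) = 107.
Column 1: 98 + 125 + 113 + ? = 422, so (2,1) = 86.
Anti-diagonal: 116 + 89 + 113 + ? = 422, so (3,2) = 104.
Using row 3: 125 + 104 + 83 + ? → (3,3) = 422 − 312 = 110.
The remaining cell in column 2 is (2,2) = 422 − 303 = 119.
Column 3 must total 422; the given cells sum to 300, so (4,3) = 122.
Main diagonal needs 422; the known cells sum to 327, so (4,4) = 95.
Row 2 needs 422; the known cells sum to 294, so (2,4) = 128.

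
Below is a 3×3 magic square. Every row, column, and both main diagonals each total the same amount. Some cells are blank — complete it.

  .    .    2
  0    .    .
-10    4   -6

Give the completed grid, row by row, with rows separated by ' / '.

Row 3 is already complete: -10 + 4 + -6 = -12, so that is the magic constant.
Using column 1: 0 + (-10) + ? → (1,1) = -12 − (-10) = -2.
From column 3, -12 − (2 + (-6)) gives (2,3) = -8.
Main diagonal: -2 + (-6) + ? = -12, so (2,2) = -4.
From row 1, -12 − (-2 + 2) gives (1,2) = -12.

-2 -12 2 / 0 -4 -8 / -10 4 -6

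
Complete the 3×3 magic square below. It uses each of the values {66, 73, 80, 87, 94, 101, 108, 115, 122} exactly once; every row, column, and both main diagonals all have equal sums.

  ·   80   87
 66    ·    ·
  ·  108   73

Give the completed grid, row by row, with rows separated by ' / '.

115 80 87 / 66 94 122 / 101 108 73

The 9 entries sum to 846, so each line sums to 846/3 = 282.
Row 1 must total 282; the given cells sum to 167, so (1,1) = 115.
Row 3: 108 + 73 + ? = 282, so (3,1) = 101.
From column 2, 282 − (80 + 108) gives (2,2) = 94.
From column 3, 282 − (87 + 73) gives (2,3) = 122.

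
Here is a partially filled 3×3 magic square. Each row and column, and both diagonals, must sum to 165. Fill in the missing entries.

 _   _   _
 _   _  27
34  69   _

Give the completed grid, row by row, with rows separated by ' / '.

From row 3, 165 − (34 + 69) gives (3,3) = 62.
Using column 3: 27 + 62 + ? → (1,3) = 165 − 89 = 76.
Anti-diagonal: 76 + 34 + ? = 165, so (2,2) = 55.
Using row 2: 55 + 27 + ? → (2,1) = 165 − 82 = 83.
Using column 1: 83 + 34 + ? → (1,1) = 165 − 117 = 48.
The remaining cell in column 2 is (1,2) = 165 − 124 = 41.

48 41 76 / 83 55 27 / 34 69 62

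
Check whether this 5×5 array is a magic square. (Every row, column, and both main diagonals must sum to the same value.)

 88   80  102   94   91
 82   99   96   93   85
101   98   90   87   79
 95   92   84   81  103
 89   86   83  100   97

Row 1: 88 + 80 + 102 + 94 + 91 = 455.
Row 2: 82 + 99 + 96 + 93 + 85 = 455.
Row 3: 101 + 98 + 90 + 87 + 79 = 455.
Row 4: 95 + 92 + 84 + 81 + 103 = 455.
Row 5: 89 + 86 + 83 + 100 + 97 = 455.
Column 1: 88 + 82 + 101 + 95 + 89 = 455.
Column 2: 80 + 99 + 98 + 92 + 86 = 455.
Column 3: 102 + 96 + 90 + 84 + 83 = 455.
Column 4: 94 + 93 + 87 + 81 + 100 = 455.
Column 5: 91 + 85 + 79 + 103 + 97 = 455.
Main diagonal: 88 + 99 + 90 + 81 + 97 = 455.
Anti-diagonal: 91 + 93 + 90 + 92 + 89 = 455.
All lines sum to 455.

Yes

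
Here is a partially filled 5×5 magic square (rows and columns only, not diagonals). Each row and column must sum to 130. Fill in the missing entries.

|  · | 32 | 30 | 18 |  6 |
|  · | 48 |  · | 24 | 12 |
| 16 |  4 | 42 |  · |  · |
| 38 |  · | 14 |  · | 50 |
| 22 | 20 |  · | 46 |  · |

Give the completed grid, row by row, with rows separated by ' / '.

44 32 30 18 6 / 10 48 36 24 12 / 16 4 42 40 28 / 38 26 14 2 50 / 22 20 8 46 34

Row 1 must total 130; the given cells sum to 86, so (1,1) = 44.
Column 1 needs 130; the known cells sum to 120, so (2,1) = 10.
The remaining cell in column 2 is (4,2) = 130 − 104 = 26.
The remaining cell in row 2 is (2,3) = 130 − 94 = 36.
The remaining cell in row 4 is (4,4) = 130 − 128 = 2.
Column 3 must total 130; the given cells sum to 122, so (5,3) = 8.
From column 4, 130 − (18 + 24 + 2 + 46) gives (3,4) = 40.
Using row 3: 16 + 4 + 42 + 40 + ? → (3,5) = 130 − 102 = 28.
Using row 5: 22 + 20 + 8 + 46 + ? → (5,5) = 130 − 96 = 34.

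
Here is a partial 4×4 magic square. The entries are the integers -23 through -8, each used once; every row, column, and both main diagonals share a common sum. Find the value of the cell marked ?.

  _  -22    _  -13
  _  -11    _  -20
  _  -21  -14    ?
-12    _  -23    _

The entries are -23 through -8, which sum to -248, so each line sums to -248/4 = -62.
The remaining cell in column 2 is (4,2) = -62 − (-54) = -8.
From anti-diagonal, -62 − (-13 + (-21) + (-12)) gives (2,3) = -16.
Row 2 must total -62; the given cells sum to -47, so (2,1) = -15.
Using row 4: -12 + (-8) + (-23) + ? → (4,4) = -62 − (-43) = -19.
From column 3, -62 − (-16 + (-14) + (-23)) gives (1,3) = -9.
Using column 4: -13 + (-20) + (-19) + ? → (3,4) = -62 − (-52) = -10.

-10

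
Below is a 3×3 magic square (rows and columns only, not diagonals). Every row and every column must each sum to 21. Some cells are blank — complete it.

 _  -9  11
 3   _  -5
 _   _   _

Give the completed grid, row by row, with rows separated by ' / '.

19 -9 11 / 3 23 -5 / -1 7 15

Row 1 needs 21; the known cells sum to 2, so (1,1) = 19.
The remaining cell in row 2 is (2,2) = 21 − (-2) = 23.
Column 1 must total 21; the given cells sum to 22, so (3,1) = -1.
Column 2: -9 + 23 + ? = 21, so (3,2) = 7.
Column 3 must total 21; the given cells sum to 6, so (3,3) = 15.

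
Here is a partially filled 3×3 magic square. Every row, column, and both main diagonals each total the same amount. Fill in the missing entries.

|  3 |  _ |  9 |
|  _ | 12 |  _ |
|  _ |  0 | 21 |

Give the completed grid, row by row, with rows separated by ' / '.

3 24 9 / 18 12 6 / 15 0 21

Main diagonal is already complete: 3 + 12 + 21 = 36, so that is the magic constant.
The remaining cell in row 1 is (1,2) = 36 − 12 = 24.
Row 3 must total 36; the given cells sum to 21, so (3,1) = 15.
From column 1, 36 − (3 + 15) gives (2,1) = 18.
Column 3 must total 36; the given cells sum to 30, so (2,3) = 6.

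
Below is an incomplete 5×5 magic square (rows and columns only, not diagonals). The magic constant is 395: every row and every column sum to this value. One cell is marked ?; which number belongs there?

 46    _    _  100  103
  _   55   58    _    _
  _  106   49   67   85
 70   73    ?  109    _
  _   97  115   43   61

91

Row 3: 106 + 49 + 67 + 85 + ? = 395, so (3,1) = 88.
From row 5, 395 − (97 + 115 + 43 + 61) gives (5,1) = 79.
Column 1 needs 395; the known cells sum to 283, so (2,1) = 112.
Column 2: 55 + 106 + 73 + 97 + ? = 395, so (1,2) = 64.
Column 4: 100 + 67 + 109 + 43 + ? = 395, so (2,4) = 76.
From row 1, 395 − (46 + 64 + 100 + 103) gives (1,3) = 82.
Row 2 needs 395; the known cells sum to 301, so (2,5) = 94.
Using column 3: 82 + 58 + 49 + 115 + ? → (4,3) = 395 − 304 = 91.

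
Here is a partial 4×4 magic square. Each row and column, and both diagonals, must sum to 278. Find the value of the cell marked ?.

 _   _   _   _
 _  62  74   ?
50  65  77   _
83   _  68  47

From row 3, 278 − (50 + 65 + 77) gives (3,4) = 86.
The remaining cell in row 4 is (4,2) = 278 − 198 = 80.
Column 2 needs 278; the known cells sum to 207, so (1,2) = 71.
The remaining cell in column 3 is (1,3) = 278 − 219 = 59.
Main diagonal must total 278; the given cells sum to 186, so (1,1) = 92.
Using anti-diagonal: 74 + 65 + 83 + ? → (1,4) = 278 − 222 = 56.
Column 1 must total 278; the given cells sum to 225, so (2,1) = 53.
The remaining cell in column 4 is (2,4) = 278 − 189 = 89.

89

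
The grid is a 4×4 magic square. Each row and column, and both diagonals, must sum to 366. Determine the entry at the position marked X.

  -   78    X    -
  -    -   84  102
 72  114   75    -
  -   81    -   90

The remaining cell in row 3 is (3,4) = 366 − 261 = 105.
Column 2 must total 366; the given cells sum to 273, so (2,2) = 93.
Using column 4: 102 + 105 + 90 + ? → (1,4) = 366 − 297 = 69.
The remaining cell in main diagonal is (1,1) = 366 − 258 = 108.
Anti-diagonal needs 366; the known cells sum to 267, so (4,1) = 99.
The remaining cell in row 1 is (1,3) = 366 − 255 = 111.

111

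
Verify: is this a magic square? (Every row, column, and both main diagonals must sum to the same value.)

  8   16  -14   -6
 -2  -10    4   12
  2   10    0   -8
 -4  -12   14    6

Yes

Row 1: 8 + 16 + (-14) + (-6) = 4.
Row 2: -2 + (-10) + 4 + 12 = 4.
Row 3: 2 + 10 + 0 + (-8) = 4.
Row 4: -4 + (-12) + 14 + 6 = 4.
Column 1: 8 + (-2) + 2 + (-4) = 4.
Column 2: 16 + (-10) + 10 + (-12) = 4.
Column 3: -14 + 4 + 0 + 14 = 4.
Column 4: -6 + 12 + (-8) + 6 = 4.
Main diagonal: 8 + (-10) + 0 + 6 = 4.
Anti-diagonal: -6 + 4 + 10 + (-4) = 4.
All lines sum to 4.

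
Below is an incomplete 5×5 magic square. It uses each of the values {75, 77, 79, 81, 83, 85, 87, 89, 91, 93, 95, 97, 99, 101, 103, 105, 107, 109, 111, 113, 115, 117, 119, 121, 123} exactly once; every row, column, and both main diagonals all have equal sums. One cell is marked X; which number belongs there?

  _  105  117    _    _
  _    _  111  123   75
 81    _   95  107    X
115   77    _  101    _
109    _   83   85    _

The 25 entries sum to 2475, so each line sums to 2475/5 = 495.
Using column 3: 117 + 111 + 95 + 83 + ? → (4,3) = 495 − 406 = 89.
Column 4 must total 495; the given cells sum to 416, so (1,4) = 79.
From anti-diagonal, 495 − (123 + 95 + 77 + 109) gives (1,5) = 91.
From row 1, 495 − (105 + 117 + 79 + 91) gives (1,1) = 103.
From row 4, 495 − (115 + 77 + 89 + 101) gives (4,5) = 113.
From column 1, 495 − (103 + 81 + 115 + 109) gives (2,1) = 87.
From row 2, 495 − (87 + 111 + 123 + 75) gives (2,2) = 99.
Using main diagonal: 103 + 99 + 95 + 101 + ? → (5,5) = 495 − 398 = 97.
The remaining cell in row 5 is (5,2) = 495 − 374 = 121.
The remaining cell in column 2 is (3,2) = 495 − 402 = 93.
Column 5 needs 495; the known cells sum to 376, so (3,5) = 119.

119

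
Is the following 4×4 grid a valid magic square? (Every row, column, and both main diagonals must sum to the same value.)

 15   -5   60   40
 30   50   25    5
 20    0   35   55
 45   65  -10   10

Yes

Row 1: 15 + (-5) + 60 + 40 = 110.
Row 2: 30 + 50 + 25 + 5 = 110.
Row 3: 20 + 0 + 35 + 55 = 110.
Row 4: 45 + 65 + (-10) + 10 = 110.
Column 1: 15 + 30 + 20 + 45 = 110.
Column 2: -5 + 50 + 0 + 65 = 110.
Column 3: 60 + 25 + 35 + (-10) = 110.
Column 4: 40 + 5 + 55 + 10 = 110.
Main diagonal: 15 + 50 + 35 + 10 = 110.
Anti-diagonal: 40 + 25 + 0 + 45 = 110.
All lines sum to 110.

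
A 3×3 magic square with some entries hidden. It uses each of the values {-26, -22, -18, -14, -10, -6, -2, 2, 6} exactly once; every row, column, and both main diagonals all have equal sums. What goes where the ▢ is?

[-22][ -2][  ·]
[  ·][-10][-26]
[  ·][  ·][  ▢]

2

The 9 entries sum to -90, so each line sums to -90/3 = -30.
From row 1, -30 − (-22 + (-2)) gives (1,3) = -6.
Using row 2: -10 + (-26) + ? → (2,1) = -30 − (-36) = 6.
Column 1: -22 + 6 + ? = -30, so (3,1) = -14.
Column 2: -2 + (-10) + ? = -30, so (3,2) = -18.
From column 3, -30 − (-6 + (-26)) gives (3,3) = 2.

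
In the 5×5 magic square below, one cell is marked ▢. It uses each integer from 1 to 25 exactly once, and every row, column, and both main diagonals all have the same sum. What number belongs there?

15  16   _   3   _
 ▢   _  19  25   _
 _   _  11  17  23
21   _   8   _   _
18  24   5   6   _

7

The entries are 1 through 25, which sum to 325, so each line sums to 325/5 = 65.
Row 5: 18 + 24 + 5 + 6 + ? = 65, so (5,5) = 12.
The remaining cell in column 3 is (1,3) = 65 − 43 = 22.
Column 4 needs 65; the known cells sum to 51, so (4,4) = 14.
Main diagonal needs 65; the known cells sum to 52, so (2,2) = 13.
Using row 1: 15 + 16 + 22 + 3 + ? → (1,5) = 65 − 56 = 9.
Anti-diagonal must total 65; the given cells sum to 63, so (4,2) = 2.
Row 4 needs 65; the known cells sum to 45, so (4,5) = 20.
Using column 2: 16 + 13 + 2 + 24 + ? → (3,2) = 65 − 55 = 10.
From column 5, 65 − (9 + 23 + 20 + 12) gives (2,5) = 1.
Row 2 must total 65; the given cells sum to 58, so (2,1) = 7.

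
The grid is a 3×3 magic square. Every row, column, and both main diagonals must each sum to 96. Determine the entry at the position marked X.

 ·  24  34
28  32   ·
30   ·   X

The remaining cell in row 1 is (1,1) = 96 − 58 = 38.
Row 2 needs 96; the known cells sum to 60, so (2,3) = 36.
Column 2 must total 96; the given cells sum to 56, so (3,2) = 40.
The remaining cell in column 3 is (3,3) = 96 − 70 = 26.

26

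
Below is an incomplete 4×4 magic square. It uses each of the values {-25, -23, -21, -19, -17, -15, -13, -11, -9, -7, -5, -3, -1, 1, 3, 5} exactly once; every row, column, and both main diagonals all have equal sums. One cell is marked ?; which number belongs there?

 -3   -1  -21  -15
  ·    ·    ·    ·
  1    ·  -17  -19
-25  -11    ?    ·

The 16 entries sum to -160, so each line sums to -160/4 = -40.
Row 3: 1 + (-17) + (-19) + ? = -40, so (3,2) = -5.
Column 1 needs -40; the known cells sum to -27, so (2,1) = -13.
Column 2 must total -40; the given cells sum to -17, so (2,2) = -23.
Main diagonal: -3 + (-23) + (-17) + ? = -40, so (4,4) = 3.
The remaining cell in anti-diagonal is (2,3) = -40 − (-45) = 5.
Row 2 must total -40; the given cells sum to -31, so (2,4) = -9.
Row 4: -25 + (-11) + 3 + ? = -40, so (4,3) = -7.

-7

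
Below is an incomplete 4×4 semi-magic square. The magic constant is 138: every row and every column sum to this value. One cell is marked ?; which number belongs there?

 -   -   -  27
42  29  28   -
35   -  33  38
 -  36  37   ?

34

Using row 2: 42 + 29 + 28 + ? → (2,4) = 138 − 99 = 39.
Row 3: 35 + 33 + 38 + ? = 138, so (3,2) = 32.
Column 2: 29 + 32 + 36 + ? = 138, so (1,2) = 41.
The remaining cell in column 3 is (1,3) = 138 − 98 = 40.
From column 4, 138 − (27 + 39 + 38) gives (4,4) = 34.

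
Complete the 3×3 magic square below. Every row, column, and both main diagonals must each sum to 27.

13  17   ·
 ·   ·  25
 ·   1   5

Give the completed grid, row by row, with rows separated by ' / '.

13 17 -3 / -7 9 25 / 21 1 5

Using row 1: 13 + 17 + ? → (1,3) = 27 − 30 = -3.
Row 3 must total 27; the given cells sum to 6, so (3,1) = 21.
Column 1 must total 27; the given cells sum to 34, so (2,1) = -7.
Column 2: 17 + 1 + ? = 27, so (2,2) = 9.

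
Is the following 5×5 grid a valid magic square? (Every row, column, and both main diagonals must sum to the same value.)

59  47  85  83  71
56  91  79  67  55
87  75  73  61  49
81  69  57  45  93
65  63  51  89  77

Row 1: 59 + 47 + 85 + 83 + 71 = 345.
Row 2: 56 + 91 + 79 + 67 + 55 = 348.
Row 3: 87 + 75 + 73 + 61 + 49 = 345.
Row 4: 81 + 69 + 57 + 45 + 93 = 345.
Row 5: 65 + 63 + 51 + 89 + 77 = 345.
Column 1: 59 + 56 + 87 + 81 + 65 = 348.
Column 2: 47 + 91 + 75 + 69 + 63 = 345.
Column 3: 85 + 79 + 73 + 57 + 51 = 345.
Column 4: 83 + 67 + 61 + 45 + 89 = 345.
Column 5: 71 + 55 + 49 + 93 + 77 = 345.
Main diagonal: 59 + 91 + 73 + 45 + 77 = 345.
Anti-diagonal: 71 + 67 + 73 + 69 + 65 = 345.

No — column 2 sums to 345 but row 2 sums to 348.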